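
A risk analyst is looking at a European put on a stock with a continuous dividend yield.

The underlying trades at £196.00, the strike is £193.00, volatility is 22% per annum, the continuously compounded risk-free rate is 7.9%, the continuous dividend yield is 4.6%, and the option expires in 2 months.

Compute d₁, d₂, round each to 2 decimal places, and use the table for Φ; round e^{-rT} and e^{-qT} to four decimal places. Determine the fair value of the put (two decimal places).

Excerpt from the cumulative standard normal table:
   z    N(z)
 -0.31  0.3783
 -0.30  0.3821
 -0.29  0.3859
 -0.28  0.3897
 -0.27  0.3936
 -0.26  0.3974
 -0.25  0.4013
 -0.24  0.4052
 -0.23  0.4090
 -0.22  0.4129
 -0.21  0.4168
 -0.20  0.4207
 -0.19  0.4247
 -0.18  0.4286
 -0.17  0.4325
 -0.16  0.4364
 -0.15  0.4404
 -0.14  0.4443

σ√T = 0.22·√0.1667 = 0.0898
d₁ = [ln(196/193) + (0.079 − 0.046 + ½·0.22²)·0.1667] / (σ√T) = (0.0154 + 0.0095) / 0.0898 = 0.2779 ≈ 0.28
d₂ = 0.2779 − 0.0898 = 0.1881 ≈ 0.19
exp(−qT) = exp(−0.046·0.1667) = 0.9924;  exp(−rT) = exp(−0.079·0.1667) = 0.9869
N(−d₂) = N(-0.19) = 0.4247;  N(−d₁) = N(-0.28) = 0.3897
P = 193·0.9869·0.4247 − 196·0.9924·0.3897 = 80.8933 − 75.8007 = 5.0926

£5.09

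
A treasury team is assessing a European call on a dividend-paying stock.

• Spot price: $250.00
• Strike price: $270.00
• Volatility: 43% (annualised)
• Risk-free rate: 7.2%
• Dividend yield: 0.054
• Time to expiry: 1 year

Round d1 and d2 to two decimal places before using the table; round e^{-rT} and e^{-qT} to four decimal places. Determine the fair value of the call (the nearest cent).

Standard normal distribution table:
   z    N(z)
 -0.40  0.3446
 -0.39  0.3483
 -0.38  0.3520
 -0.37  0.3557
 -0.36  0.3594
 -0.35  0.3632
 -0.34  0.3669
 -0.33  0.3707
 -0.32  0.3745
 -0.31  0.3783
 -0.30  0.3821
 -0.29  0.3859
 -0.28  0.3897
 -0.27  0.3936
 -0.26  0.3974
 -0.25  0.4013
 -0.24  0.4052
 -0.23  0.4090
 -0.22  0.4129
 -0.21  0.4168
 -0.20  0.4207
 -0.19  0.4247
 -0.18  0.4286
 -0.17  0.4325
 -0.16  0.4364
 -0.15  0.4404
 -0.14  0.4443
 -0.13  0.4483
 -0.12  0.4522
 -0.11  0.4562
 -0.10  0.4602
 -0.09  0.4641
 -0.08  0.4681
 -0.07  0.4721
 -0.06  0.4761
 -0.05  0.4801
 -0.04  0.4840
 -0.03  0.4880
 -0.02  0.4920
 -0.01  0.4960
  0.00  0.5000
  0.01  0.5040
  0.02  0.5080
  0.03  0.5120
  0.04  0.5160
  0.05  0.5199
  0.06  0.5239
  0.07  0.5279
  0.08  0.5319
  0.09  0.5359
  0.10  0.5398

$34.73

σ√T = 0.43 × 1.0000 = 0.4300
d₁ = [ln(250/270) + (0.072 − 0.054 + 0.43²/2)·1] / 0.4300 = [-0.0770 + 0.1104] / 0.4300 = 0.0779 ≈ 0.08
d₂ = d₁ − σ√T = 0.0779 − 0.4300 = -0.3521 ≈ -0.35
exp(−qT) = exp(−0.054·1) = 0.9474;  exp(−rT) = exp(−0.072·1) = 0.9305
N(d₁) = N(0.08) = 0.5319;  N(d₂) = N(-0.35) = 0.3632
C = 250·0.9474·0.5319 − 270·0.9305·0.3632 = 125.9805 − 91.2486 = 34.7320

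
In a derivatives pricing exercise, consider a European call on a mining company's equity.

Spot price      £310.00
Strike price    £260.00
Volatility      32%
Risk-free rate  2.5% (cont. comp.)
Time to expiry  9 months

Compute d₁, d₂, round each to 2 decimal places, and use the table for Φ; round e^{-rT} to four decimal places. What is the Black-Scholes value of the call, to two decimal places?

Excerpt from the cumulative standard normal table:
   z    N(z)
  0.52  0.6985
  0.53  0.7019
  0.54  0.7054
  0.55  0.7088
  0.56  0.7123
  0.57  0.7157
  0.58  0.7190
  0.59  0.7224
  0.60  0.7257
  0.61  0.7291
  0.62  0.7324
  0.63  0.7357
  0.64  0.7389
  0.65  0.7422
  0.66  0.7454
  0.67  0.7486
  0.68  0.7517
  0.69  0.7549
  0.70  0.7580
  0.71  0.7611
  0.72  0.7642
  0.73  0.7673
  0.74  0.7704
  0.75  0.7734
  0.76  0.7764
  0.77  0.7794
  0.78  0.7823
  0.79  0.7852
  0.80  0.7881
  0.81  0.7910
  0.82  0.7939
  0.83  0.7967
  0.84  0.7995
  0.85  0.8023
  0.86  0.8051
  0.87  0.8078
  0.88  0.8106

£66.09

σ√T = 0.32 × 0.8660 = 0.2771
d₁ = [ln(310/260) + (0.025 + 0.32²/2)·0.75] / 0.2771 = [0.1759 + 0.0572] / 0.2771 = 0.8409 ≈ 0.84
d₂ = d₁ − σ√T = 0.8409 − 0.2771 = 0.5638 ≈ 0.56
exp(−rT) = exp(−0.025·0.75) = 0.9814
N(d₁) = N(0.84) = 0.7995;  N(d₂) = N(0.56) = 0.7123
C = 310·0.7995 − 260·0.9814·0.7123 = 247.8450 − 181.7533 = 66.0917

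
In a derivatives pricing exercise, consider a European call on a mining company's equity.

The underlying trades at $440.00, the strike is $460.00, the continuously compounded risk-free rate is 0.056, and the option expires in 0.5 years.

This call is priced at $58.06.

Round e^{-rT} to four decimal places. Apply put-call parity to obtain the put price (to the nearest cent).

$65.36

e^(−rT) = e^(−0.056·0.5) = 0.9724
Put-call parity: C − P = S − K·e^(−rT) = 440 − 460·0.9724 = 440 − 447.3040 = -7.3040
P = C − (C − P) = 58.06 − (-7.3040) = 65.3640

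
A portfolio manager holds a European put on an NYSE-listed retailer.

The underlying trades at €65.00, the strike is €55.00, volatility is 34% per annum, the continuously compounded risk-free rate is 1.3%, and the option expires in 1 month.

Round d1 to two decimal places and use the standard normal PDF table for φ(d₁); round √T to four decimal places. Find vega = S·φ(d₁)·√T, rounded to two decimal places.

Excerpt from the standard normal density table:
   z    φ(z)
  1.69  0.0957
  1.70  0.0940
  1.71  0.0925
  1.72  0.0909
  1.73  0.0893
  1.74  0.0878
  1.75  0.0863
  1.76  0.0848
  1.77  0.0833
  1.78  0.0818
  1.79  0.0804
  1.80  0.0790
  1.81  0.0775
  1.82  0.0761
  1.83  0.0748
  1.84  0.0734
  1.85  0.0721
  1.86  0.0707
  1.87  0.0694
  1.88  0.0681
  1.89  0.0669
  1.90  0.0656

1.59

σ√T = 0.34·√0.08333 = 0.0981
d₁ = [ln(65/55) + (0.013 + 0.34²/2)·0.08333] / 0.0981 = [0.1671 + 0.0059] / 0.0981 = 1.7621 → 1.76
√T = √0.08333 = 0.2887
φ(d₁) = φ(1.76) = 0.0848
vega = S·φ(d₁)·√T = 65·0.0848·0.2887 = 1.5913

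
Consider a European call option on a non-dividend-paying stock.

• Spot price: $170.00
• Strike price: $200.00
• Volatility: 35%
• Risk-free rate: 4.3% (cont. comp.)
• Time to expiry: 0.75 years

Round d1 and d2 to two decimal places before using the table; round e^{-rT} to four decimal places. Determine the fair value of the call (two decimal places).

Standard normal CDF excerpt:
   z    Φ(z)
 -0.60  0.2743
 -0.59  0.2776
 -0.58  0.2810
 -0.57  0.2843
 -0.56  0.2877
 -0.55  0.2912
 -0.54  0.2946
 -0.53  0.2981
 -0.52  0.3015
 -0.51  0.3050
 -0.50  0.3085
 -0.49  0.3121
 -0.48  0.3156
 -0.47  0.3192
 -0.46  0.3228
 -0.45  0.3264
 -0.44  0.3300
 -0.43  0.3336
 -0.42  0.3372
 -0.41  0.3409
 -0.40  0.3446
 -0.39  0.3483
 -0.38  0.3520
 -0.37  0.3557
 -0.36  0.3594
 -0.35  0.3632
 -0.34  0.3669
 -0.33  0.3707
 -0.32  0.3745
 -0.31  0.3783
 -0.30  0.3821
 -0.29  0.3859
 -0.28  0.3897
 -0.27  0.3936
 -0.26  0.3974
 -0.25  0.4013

σ√T = 0.35·√0.75 = 0.3031
d₁ = [ln(170/200) + (0.043 + 0.35²/2)·0.75] / 0.3031 = [-0.1625 + 0.0782] / 0.3031 = -0.2782 → -0.28
d₂ = d₁ − σ√T = -0.2782 − 0.3031 = -0.5813 → -0.58
e^(−rT) = e^(−0.043·0.75) = 0.9683
N(d₁) = N(-0.28) = 0.3897;  N(d₂) = N(-0.58) = 0.2810
C = 170·0.3897 − 200·0.9683·0.2810 = 66.2490 − 54.4185 = 11.8305

$11.83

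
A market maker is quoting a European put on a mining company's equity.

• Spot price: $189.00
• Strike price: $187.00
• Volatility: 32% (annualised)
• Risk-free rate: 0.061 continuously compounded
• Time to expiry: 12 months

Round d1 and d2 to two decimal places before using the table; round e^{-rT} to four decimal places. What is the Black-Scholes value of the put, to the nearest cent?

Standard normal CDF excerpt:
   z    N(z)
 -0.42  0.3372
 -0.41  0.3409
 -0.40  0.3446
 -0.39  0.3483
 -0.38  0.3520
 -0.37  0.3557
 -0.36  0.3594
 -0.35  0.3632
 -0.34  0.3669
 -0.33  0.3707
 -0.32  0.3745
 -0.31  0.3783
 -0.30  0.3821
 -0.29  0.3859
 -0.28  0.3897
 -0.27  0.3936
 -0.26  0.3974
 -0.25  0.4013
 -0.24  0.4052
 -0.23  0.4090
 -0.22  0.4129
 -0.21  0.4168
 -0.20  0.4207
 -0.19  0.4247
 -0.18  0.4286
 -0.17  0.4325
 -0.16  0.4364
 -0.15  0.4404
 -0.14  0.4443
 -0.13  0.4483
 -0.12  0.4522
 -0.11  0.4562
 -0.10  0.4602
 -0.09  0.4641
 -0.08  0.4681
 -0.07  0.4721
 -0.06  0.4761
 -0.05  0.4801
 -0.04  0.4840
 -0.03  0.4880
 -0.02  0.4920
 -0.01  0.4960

σ√T = 0.32 × 1.0000 = 0.3200
d₁ = [ln(189/187) + (0.061 + ½·0.32²)·1] / (σ√T) = (0.0106 + 0.1122) / 0.3200 = 0.3839 which rounds to 0.38
d₂ = 0.3839 − 0.3200 = 0.0639 which rounds to 0.06
exp(−rT) = exp(−0.061·1) = 0.9408
N(−d₂) = N(-0.06) = 0.4761;  N(−d₁) = N(-0.38) = 0.3520
P = 187·0.9408·0.4761 − 189·0.3520 = 83.7601 − 66.5280 = 17.2321

$17.23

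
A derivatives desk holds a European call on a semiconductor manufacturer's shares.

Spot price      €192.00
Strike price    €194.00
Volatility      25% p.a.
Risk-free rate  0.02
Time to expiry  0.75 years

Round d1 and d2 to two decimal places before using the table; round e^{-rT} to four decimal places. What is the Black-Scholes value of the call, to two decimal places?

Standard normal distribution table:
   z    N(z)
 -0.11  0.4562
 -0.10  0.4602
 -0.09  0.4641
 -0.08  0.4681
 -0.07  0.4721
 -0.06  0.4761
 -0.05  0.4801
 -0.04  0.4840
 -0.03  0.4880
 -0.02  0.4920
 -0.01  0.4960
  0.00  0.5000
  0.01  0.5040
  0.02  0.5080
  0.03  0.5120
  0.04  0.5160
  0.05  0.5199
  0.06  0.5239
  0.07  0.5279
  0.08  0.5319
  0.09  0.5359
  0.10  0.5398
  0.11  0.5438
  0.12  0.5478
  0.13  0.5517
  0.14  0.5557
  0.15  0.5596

€17.23

T = 0.75;  σ√T = 0.2165
d₁ = [ln(192/194) + (0.02 + ½·0.25²)·0.75] / (σ√T) = (-0.0104 + 0.0384) / 0.2165 = 0.1297 → 0.13
d₂ = 0.1297 − 0.2165 = -0.0868 → -0.09
exp(−rT) = exp(−0.02·0.75) = 0.9851
C = 192·N(0.13) − 194·0.9851·N(-0.09) = 192·0.5517 − 194·0.9851·0.4641 = 105.9264 − 88.6939 = 17.2325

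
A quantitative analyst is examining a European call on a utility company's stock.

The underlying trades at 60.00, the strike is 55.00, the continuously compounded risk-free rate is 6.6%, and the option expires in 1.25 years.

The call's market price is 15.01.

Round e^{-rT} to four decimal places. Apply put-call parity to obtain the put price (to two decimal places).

e^(−rT) = e^(−0.066·1.25) = 0.9208
Put-call parity: C − P = S − K·e^(−rT) = 60 − 55·0.9208 = 60 − 50.6440 = 9.3560
P = C − (C − P) = 15.01 − (9.3560) = 5.6540

5.65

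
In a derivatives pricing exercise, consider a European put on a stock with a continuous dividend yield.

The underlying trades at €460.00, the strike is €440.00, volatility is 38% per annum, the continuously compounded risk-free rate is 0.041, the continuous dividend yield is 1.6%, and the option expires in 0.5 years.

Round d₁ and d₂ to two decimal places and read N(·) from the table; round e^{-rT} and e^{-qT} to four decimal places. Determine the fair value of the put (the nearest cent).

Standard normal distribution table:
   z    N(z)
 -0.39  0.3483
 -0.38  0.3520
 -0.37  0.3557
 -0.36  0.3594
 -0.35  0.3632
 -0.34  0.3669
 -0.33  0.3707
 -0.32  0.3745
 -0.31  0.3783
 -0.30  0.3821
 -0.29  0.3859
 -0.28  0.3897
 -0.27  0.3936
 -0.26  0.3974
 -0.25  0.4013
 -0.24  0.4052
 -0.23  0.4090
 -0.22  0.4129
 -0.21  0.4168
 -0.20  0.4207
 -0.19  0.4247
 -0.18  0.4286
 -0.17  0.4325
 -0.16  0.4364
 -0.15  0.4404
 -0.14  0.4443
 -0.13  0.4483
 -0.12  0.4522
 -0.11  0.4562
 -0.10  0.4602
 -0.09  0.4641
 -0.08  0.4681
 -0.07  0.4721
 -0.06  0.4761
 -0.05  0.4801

€36.05

σ√T = 0.38·√0.5 = 0.2687
ln(S/K) + (r − q + σ²/2)T = ln(460/440) + (0.041 − 0.016 + 0.38²/2)·0.5 = 0.0445 + 0.0486 = 0.0931
d₁ = 0.0931 / 0.2687 = 0.3463 → 0.35
d₂ = d₁ − σ√T = 0.3463 − 0.2687 = 0.0776 → 0.08
exp(−qT) = exp(−0.016·0.5) = 0.9920;  exp(−rT) = exp(−0.041·0.5) = 0.9797
N(−d₂) = N(-0.08) = 0.4681;  N(−d₁) = N(-0.35) = 0.3632
P = 440·0.9797·0.4681 − 460·0.9920·0.3632 = 201.7829 − 165.7354 = 36.0475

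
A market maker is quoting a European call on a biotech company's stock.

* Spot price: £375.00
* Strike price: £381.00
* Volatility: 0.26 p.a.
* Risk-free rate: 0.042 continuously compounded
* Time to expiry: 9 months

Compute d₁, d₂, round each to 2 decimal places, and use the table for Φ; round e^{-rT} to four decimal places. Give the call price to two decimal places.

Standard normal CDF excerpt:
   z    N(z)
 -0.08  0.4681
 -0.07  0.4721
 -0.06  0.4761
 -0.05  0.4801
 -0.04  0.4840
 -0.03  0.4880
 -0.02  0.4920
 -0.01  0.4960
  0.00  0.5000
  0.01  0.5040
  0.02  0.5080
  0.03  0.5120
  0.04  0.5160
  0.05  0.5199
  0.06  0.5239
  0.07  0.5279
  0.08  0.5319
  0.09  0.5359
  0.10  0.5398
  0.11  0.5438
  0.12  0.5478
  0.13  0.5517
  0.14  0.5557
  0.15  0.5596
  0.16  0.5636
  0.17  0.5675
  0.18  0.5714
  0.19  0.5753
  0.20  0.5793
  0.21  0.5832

σ√T = 0.26·√0.75 = 0.2252
ln(S/K) + (r + σ²/2)T = ln(375/381) + (0.042 + 0.26²/2)·0.75 = -0.0159 + 0.0569 = 0.0410
d₁ = 0.0410 / 0.2252 = 0.1820 ⇒ 0.18
d₂ = d₁ − σ√T = 0.1820 − 0.2252 = -0.0432 ⇒ -0.04
e^(−rT) = e^(−0.042·0.75) = 0.9690
C = 375·N(0.18) − 381·0.9690·N(-0.04) = 375·0.5714 − 381·0.9690·0.4840 = 214.2750 − 178.6875 = 35.5875

£35.59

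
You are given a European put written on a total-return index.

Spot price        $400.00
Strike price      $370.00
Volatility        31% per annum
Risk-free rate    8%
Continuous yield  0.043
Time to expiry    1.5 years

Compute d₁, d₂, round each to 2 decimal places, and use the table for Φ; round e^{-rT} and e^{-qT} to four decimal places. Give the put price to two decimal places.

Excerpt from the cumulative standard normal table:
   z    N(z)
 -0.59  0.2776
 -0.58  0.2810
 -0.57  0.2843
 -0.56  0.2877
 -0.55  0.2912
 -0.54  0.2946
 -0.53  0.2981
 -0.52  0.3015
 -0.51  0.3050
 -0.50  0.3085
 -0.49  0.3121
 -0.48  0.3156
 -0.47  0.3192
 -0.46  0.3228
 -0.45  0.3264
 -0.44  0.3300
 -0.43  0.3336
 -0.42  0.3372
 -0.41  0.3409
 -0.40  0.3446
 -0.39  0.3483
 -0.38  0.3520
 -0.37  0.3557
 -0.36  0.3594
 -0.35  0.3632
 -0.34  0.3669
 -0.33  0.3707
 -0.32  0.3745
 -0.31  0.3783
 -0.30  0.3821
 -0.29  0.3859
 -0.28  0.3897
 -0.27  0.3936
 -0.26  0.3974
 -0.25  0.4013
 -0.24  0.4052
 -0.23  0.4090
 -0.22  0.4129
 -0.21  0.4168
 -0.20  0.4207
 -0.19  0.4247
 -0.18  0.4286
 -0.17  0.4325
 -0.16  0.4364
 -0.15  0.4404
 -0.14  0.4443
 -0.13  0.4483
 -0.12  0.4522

$32.73

T = 1.5;  σ√T = 0.3797
ln(S/K) + (r − q + σ²/2)T = ln(400/370) + (0.08 − 0.043 + 0.31²/2)·1.5 = 0.0780 + 0.1276 = 0.2055
d₁ = 0.2055 / 0.3797 = 0.5414 which rounds to 0.54
d₂ = d₁ − σ√T = 0.5414 − 0.3797 = 0.1617 which rounds to 0.16
exp(−qT) = exp(−0.043·1.5) = 0.9375;  exp(−rT) = exp(−0.08·1.5) = 0.8869
N(−d₂) = N(-0.16) = 0.4364;  N(−d₁) = N(-0.54) = 0.2946
P = 370·0.8869·0.4364 − 400·0.9375·0.2946 = 143.2060 − 110.4750 = 32.7310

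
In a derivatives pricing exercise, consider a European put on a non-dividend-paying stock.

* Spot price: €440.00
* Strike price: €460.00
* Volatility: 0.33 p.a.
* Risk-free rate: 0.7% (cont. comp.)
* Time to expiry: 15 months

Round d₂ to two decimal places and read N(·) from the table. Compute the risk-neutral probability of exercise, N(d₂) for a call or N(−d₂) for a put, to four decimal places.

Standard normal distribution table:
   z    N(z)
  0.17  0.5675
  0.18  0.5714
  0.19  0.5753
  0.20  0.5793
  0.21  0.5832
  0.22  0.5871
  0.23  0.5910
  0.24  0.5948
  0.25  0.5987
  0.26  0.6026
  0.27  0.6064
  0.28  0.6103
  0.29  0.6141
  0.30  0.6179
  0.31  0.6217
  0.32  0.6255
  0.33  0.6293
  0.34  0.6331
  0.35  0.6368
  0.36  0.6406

T = 1.25;  σ√T = 0.3690
d₁ = [ln(440/460) + (0.007 + ½·0.33²)·1.25] / (σ√T) = (-0.0445 + 0.0768) / 0.3690 = 0.0877 → 0.09
d₂ = 0.0877 − 0.3690 = -0.2812 → -0.28
Risk-neutral Pr[S_T < K] = N(−d₂) = N(0.28) = 0.6103

0.6103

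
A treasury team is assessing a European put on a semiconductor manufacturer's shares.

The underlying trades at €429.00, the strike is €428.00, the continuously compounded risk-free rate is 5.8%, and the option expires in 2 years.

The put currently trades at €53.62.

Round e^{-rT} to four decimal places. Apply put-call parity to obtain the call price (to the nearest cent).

€101.49

exp(−rT) = exp(−0.058·2) = 0.8905
Put-call parity: C − P = S − K·e^(−rT) = 429 − 428·0.8905 = 429 − 381.1340 = 47.8660
C = P + (C − P) = 53.62 + (47.8660) = 101.4860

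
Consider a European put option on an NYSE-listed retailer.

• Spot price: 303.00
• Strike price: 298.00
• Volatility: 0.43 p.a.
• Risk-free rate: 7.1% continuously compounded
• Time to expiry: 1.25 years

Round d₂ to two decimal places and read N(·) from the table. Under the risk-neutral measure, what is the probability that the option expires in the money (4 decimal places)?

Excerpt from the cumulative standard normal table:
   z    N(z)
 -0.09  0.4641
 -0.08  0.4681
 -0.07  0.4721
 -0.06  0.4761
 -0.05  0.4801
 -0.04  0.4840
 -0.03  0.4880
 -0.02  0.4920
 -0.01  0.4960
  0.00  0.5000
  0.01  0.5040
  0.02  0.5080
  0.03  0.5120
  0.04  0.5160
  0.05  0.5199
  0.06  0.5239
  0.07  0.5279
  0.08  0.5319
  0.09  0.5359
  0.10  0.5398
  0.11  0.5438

σ√T = 0.43 × 1.1180 = 0.4808
d₁ = [ln(303/298) + (0.071 + ½·0.43²)·1.25] / (σ√T) = (0.0166 + 0.2043) / 0.4808 = 0.4596 ⇒ 0.46
d₂ = 0.4596 − 0.4808 = -0.0212 ⇒ -0.02
Pr(exercise) under Q = N(−d₂) = N(0.02) = 0.5080

0.5080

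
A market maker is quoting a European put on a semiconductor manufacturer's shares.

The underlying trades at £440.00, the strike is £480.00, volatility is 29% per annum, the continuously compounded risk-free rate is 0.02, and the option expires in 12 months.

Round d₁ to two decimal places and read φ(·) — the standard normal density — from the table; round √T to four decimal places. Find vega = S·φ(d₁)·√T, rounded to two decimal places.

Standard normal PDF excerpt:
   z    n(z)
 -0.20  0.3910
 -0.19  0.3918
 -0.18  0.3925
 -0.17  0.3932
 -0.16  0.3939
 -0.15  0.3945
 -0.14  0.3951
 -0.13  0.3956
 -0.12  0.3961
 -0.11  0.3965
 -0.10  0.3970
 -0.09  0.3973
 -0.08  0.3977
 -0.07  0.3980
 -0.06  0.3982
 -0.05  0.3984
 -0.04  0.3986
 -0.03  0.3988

σ√T = 0.29·√1 = 0.2900
d₁ = [ln(440/480) + (0.02 + 0.29²/2)·1] / 0.2900 = [-0.0870 + 0.0620] / 0.2900 = -0.0861 → -0.09
√T = √1 = 1.0000
φ(d₁) = φ(-0.09) = 0.3973
vega = S·φ(d₁)·√T = 440·0.3973·1.0000 = 174.8120
(Vega is the same for a European call and put with the same parameters.)

174.81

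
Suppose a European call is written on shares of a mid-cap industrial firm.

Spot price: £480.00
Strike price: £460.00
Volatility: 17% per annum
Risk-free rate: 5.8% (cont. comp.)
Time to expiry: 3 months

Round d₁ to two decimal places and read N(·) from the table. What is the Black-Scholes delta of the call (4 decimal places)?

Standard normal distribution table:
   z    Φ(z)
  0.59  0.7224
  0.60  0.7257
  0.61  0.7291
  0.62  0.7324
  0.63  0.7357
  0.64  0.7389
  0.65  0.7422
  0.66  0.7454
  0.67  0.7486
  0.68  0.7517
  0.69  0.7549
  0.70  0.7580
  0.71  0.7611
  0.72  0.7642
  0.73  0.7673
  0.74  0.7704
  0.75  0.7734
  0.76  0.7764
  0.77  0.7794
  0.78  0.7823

0.7611

T = 0.25;  σ√T = 0.0850
d₁ = [ln(480/460) + (0.058 + 0.17²/2)·0.25] / 0.0850 = [0.0426 + 0.0181] / 0.0850 = 0.7138 → 0.71
N(d₁) = N(0.71) = 0.7611
Δ_call = N(d₁) = 0.7611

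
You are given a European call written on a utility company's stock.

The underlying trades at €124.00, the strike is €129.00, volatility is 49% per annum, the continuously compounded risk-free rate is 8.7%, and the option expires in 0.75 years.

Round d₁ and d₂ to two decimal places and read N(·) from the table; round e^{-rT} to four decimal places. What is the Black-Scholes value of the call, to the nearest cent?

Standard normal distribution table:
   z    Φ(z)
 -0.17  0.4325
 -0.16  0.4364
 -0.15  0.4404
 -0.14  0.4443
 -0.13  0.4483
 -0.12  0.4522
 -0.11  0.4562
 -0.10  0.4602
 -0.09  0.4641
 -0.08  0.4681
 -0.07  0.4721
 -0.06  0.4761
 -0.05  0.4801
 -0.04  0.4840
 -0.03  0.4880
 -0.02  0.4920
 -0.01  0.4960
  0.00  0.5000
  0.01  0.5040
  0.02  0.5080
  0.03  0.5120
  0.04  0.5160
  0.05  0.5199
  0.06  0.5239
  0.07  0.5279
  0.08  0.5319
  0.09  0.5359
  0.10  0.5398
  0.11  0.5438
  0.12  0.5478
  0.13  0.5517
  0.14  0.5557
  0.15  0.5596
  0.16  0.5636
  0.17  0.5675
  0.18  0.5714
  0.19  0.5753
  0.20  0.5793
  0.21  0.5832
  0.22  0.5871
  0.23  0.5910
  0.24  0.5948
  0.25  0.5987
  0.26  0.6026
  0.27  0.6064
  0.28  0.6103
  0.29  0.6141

T = 0.75;  σ√T = 0.4244
d₁ = [ln(124/129) + (0.087 + ½·0.49²)·0.75] / (σ√T) = (-0.0395 + 0.1553) / 0.4244 = 0.2728 ⇒ 0.27
d₂ = 0.2728 − 0.4244 = -0.1516 ⇒ -0.15
exp(−rT) = exp(−0.087·0.75) = 0.9368
C = 124·N(0.27) − 129·0.9368·N(-0.15) = 124·0.6064 − 129·0.9368·0.4404 = 75.1936 − 53.2211 = 21.9725

€21.97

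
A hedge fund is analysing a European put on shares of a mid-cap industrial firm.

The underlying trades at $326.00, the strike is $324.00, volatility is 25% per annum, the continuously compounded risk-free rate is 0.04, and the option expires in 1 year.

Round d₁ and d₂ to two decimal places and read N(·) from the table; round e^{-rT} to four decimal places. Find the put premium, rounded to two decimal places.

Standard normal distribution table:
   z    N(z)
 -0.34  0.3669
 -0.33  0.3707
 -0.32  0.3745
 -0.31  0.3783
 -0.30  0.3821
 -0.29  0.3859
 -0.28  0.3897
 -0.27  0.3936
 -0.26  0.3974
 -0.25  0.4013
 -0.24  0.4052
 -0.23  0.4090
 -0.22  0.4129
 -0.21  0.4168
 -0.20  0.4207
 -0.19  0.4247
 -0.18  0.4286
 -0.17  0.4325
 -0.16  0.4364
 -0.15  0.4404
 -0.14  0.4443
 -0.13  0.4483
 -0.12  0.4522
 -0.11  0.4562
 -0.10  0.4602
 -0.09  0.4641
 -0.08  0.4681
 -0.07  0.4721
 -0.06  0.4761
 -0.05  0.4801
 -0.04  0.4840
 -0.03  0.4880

T = 1;  σ√T = 0.2500
ln(S/K) + (r + σ²/2)T = ln(326/324) + (0.04 + 0.25²/2)·1 = 0.0062 + 0.0713 = 0.0774
d₁ = 0.0774 / 0.2500 = 0.3096 ⇒ 0.31
d₂ = d₁ − σ√T = 0.3096 − 0.2500 = 0.0596 ⇒ 0.06
exp(−rT) = exp(−0.04·1) = 0.9608
N(−d₂) = N(-0.06) = 0.4761;  N(−d₁) = N(-0.31) = 0.3783
P = 324·0.9608·0.4761 − 326·0.3783 = 148.2095 − 123.3258 = 24.8837

$24.88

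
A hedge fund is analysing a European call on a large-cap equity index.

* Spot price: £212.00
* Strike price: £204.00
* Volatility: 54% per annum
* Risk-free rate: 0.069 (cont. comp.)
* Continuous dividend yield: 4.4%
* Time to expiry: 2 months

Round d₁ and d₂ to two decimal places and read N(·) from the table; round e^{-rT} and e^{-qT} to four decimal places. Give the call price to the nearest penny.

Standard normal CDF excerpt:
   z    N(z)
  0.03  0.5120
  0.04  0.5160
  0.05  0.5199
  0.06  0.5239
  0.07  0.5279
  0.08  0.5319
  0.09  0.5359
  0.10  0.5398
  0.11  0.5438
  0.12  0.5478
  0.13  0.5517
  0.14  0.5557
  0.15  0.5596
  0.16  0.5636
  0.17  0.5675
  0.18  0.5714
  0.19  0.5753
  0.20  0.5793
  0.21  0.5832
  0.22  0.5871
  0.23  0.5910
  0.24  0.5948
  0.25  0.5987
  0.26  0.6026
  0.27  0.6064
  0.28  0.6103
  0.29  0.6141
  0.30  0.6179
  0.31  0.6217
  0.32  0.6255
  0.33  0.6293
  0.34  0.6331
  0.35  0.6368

£22.77

σ√T = 0.54 × 0.4082 = 0.2205
d₁ = [ln(212/204) + (0.069 − 0.044 + 0.54²/2)·0.1667] / 0.2205 = [0.0385 + 0.0285] / 0.2205 = 0.3036 which rounds to 0.30
d₂ = d₁ − σ√T = 0.3036 − 0.2205 = 0.0832 which rounds to 0.08
exp(−qT) = exp(−0.044·0.1667) = 0.9927;  exp(−rT) = exp(−0.069·0.1667) = 0.9886
N(d₁) = N(0.30) = 0.6179;  N(d₂) = N(0.08) = 0.5319
C = 212·0.9927·0.6179 − 204·0.9886·0.5319 = 130.0385 − 107.2706 = 22.7679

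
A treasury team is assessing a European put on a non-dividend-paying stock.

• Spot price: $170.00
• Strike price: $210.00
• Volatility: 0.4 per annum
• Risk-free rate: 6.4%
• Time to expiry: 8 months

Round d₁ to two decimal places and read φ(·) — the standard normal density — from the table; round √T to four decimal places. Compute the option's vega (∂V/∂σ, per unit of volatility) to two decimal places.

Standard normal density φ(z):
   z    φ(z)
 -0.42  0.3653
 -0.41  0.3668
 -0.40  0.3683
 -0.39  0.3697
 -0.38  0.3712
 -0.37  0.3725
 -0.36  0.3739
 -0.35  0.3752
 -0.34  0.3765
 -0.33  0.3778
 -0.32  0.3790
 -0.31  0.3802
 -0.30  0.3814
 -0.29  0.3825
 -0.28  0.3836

52.08

σ√T = 0.4 × 0.8165 = 0.3266
d₁ = [ln(170/210) + (0.064 + ½·0.4²)·0.6667] / (σ√T) = (-0.2113 + 0.0960) / 0.3266 = -0.3531 → -0.35
√T = √0.6667 = 0.8165
φ(d₁) = φ(-0.35) = 0.3752
vega = S·φ(d₁)·√T = 170·0.3752·0.8165 = 52.0796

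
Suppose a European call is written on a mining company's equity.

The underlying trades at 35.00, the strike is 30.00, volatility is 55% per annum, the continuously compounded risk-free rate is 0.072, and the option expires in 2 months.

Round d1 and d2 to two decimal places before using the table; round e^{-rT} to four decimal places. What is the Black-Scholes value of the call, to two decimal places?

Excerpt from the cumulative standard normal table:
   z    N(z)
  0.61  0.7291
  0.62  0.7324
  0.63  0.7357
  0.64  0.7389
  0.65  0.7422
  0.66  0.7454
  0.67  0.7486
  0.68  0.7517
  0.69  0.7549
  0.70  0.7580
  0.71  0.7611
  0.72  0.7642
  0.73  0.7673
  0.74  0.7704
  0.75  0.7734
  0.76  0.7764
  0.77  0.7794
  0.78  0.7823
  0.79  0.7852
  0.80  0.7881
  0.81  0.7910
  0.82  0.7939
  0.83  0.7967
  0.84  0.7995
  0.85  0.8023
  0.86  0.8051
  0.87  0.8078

6.27

σ√T = 0.55·√0.1667 = 0.2245
d₁ = [ln(35/30) + (0.072 + 0.55²/2)·0.1667] / 0.2245 = [0.1542 + 0.0372] / 0.2245 = 0.8522 ⇒ 0.85
d₂ = d₁ − σ√T = 0.8522 − 0.2245 = 0.6277 ⇒ 0.63
exp(−rT) = exp(−0.072·0.1667) = 0.9881
N(d₁) = N(0.85) = 0.8023;  N(d₂) = N(0.63) = 0.7357
C = 35·0.8023 − 30·0.9881·0.7357 = 28.0805 − 21.8084 = 6.2721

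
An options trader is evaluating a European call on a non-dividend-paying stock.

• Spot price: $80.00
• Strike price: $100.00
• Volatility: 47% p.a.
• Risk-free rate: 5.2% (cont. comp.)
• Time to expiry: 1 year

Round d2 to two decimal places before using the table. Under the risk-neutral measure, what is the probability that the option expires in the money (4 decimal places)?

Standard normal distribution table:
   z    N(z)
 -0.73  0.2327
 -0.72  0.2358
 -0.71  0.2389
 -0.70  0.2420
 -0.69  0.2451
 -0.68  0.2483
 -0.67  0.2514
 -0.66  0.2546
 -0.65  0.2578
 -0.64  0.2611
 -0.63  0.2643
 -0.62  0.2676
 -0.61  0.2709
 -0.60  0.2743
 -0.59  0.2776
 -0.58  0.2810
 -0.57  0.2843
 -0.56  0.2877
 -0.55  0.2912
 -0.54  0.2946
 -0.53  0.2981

0.2743

T = 1;  σ√T = 0.4700
d₁ = [ln(80/100) + (0.052 + 0.47²/2)·1] / 0.4700 = [-0.2231 + 0.1624] / 0.4700 = -0.1291 → -0.13
d₂ = d₁ − σ√T = -0.1291 − 0.4700 = -0.5991 → -0.60
Risk-neutral Pr[S_T > K] = N(d₂) = N(-0.60) = 0.2743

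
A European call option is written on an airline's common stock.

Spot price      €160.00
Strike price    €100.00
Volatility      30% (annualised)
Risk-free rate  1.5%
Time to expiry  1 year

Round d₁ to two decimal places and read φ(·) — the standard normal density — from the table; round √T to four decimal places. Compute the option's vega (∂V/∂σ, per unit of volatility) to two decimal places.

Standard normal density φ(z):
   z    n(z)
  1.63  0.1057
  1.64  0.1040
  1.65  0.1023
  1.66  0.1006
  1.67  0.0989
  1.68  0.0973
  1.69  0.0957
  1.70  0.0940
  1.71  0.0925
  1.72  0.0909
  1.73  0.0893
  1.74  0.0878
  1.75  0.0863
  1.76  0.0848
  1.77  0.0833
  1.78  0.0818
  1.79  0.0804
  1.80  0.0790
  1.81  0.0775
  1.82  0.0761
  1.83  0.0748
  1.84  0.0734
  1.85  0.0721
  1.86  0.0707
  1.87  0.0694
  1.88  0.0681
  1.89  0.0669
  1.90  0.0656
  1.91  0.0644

13.33

T = 1;  σ√T = 0.3000
d₁ = [ln(160/100) + (0.015 + 0.3²/2)·1] / 0.3000 = [0.4700 + 0.0600] / 0.3000 = 1.7667 ≈ 1.77
√T = √1 = 1.0000
φ(d₁) = φ(1.77) = 0.0833
vega = S·φ(d₁)·√T = 160·0.0833·1.0000 = 13.3280
(Vega is the same for a European call and put with the same parameters.)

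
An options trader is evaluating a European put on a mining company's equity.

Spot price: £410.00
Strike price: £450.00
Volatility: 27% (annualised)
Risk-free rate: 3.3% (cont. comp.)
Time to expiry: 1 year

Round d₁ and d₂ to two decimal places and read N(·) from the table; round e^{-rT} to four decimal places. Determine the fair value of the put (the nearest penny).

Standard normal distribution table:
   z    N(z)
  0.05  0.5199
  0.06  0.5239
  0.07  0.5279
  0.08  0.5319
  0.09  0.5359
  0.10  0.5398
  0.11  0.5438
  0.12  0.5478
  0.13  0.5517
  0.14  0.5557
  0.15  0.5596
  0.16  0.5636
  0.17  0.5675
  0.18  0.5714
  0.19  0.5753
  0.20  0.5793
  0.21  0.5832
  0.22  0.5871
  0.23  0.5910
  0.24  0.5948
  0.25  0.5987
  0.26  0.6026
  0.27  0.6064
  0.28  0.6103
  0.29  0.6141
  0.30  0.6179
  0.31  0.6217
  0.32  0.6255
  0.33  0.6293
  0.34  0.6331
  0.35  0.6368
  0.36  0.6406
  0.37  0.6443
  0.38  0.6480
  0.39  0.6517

£59.18

σ√T = 0.27·√1 = 0.2700
d₁ = [ln(410/450) + (0.033 + 0.27²/2)·1] / 0.2700 = [-0.0931 + 0.0695] / 0.2700 = -0.0876 → -0.09
d₂ = d₁ − σ√T = -0.0876 − 0.2700 = -0.3576 → -0.36
exp(−rT) = exp(−0.033·1) = 0.9675
P = 450·0.9675·N(0.36) − 410·N(0.09) = 450·0.9675·0.6406 − 410·0.5359 = 278.9012 − 219.7190 = 59.1822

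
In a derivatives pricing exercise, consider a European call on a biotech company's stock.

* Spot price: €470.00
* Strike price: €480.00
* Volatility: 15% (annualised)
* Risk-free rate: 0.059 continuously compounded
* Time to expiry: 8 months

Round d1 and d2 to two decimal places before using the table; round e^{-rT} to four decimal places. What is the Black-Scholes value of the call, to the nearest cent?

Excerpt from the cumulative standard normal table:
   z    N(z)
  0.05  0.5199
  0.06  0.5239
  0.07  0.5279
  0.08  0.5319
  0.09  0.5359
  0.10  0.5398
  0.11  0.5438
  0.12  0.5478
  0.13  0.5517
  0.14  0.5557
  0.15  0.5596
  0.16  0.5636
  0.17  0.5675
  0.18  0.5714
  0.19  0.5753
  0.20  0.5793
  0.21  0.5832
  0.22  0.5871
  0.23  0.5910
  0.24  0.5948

T = 0.6667;  σ√T = 0.1225
d₁ = [ln(470/480) + (0.059 + 0.15²/2)·0.6667] / 0.1225 = [-0.0211 + 0.0468] / 0.1225 = 0.2105 which rounds to 0.21
d₂ = d₁ − σ√T = 0.2105 − 0.1225 = 0.0880 which rounds to 0.09
e^(−rT) = e^(−0.059·0.6667) = 0.9614
C = 470·N(0.21) − 480·0.9614·N(0.09) = 470·0.5832 − 480·0.9614·0.5359 = 274.1040 − 247.3028 = 26.8012

€26.80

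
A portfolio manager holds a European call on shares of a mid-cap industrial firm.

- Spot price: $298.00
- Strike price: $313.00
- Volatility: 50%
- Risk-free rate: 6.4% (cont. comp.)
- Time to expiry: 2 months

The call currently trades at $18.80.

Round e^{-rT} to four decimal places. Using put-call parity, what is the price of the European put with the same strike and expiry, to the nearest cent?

$30.48

e^(−rT) = e^(−0.064·0.1667) = 0.9894
Put-call parity: C − P = S − K·e^(−rT) = 298 − 313·0.9894 = 298 − 309.6822 = -11.6822
P = C − (C − P) = 18.80 − (-11.6822) = 30.4822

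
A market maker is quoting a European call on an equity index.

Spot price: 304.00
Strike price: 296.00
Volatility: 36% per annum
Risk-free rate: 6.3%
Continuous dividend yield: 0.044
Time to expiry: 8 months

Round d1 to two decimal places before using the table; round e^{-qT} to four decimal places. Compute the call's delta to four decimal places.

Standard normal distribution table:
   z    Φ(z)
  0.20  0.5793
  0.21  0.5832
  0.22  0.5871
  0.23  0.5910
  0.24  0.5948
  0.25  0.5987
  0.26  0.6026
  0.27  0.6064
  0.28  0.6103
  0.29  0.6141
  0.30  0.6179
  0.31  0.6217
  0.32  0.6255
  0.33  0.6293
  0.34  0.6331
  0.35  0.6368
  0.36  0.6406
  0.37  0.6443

0.5927

σ√T = 0.36·√0.6667 = 0.2939
d₁ = [ln(304/296) + (0.063 − 0.044 + 0.36²/2)·0.6667] / 0.2939 = [0.0267 + 0.0559] / 0.2939 = 0.2808 ≈ 0.28
N(d₁) = N(0.28) = 0.6103
Δ_call = e^(−qT)·N(d₁) = 0.9711·0.6103 = 0.5927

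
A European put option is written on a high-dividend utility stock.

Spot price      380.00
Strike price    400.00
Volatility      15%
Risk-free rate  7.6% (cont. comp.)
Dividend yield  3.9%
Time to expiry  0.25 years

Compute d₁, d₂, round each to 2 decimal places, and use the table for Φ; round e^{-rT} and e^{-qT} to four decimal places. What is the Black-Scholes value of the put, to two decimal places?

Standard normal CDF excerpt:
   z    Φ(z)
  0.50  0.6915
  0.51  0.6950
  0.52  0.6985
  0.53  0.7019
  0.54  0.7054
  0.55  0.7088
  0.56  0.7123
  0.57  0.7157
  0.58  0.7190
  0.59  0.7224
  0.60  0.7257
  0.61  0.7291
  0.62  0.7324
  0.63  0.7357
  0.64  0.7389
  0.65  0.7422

21.97

T = 0.25;  σ√T = 0.0750
d₁ = [ln(380/400) + (0.076 − 0.039 + 0.15²/2)·0.25] / 0.0750 = [-0.0513 + 0.0121] / 0.0750 = -0.5231 ⇒ -0.52
d₂ = d₁ − σ√T = -0.5231 − 0.0750 = -0.5981 ⇒ -0.60
e^(−qT) = e^(−0.039·0.25) = 0.9903;  e^(−rT) = e^(−0.076·0.25) = 0.9812
N(−d₂) = N(0.60) = 0.7257;  N(−d₁) = N(0.52) = 0.6985
P = 400·0.9812·0.7257 − 380·0.9903·0.6985 = 284.8227 − 262.8553 = 21.9674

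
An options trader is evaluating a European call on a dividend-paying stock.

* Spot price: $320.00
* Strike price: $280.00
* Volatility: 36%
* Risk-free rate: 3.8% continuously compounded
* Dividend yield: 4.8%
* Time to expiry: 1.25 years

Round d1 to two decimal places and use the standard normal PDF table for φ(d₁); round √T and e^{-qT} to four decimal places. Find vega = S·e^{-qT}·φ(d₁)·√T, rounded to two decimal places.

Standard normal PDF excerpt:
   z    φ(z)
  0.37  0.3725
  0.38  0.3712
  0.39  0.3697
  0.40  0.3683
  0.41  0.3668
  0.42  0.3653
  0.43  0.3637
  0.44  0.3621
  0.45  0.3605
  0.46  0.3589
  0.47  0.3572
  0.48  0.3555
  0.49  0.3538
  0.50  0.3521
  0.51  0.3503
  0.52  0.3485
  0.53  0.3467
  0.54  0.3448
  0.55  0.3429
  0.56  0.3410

σ√T = 0.36·√1.25 = 0.4025
d₁ = [ln(320/280) + (0.038 − 0.048 + ½·0.36²)·1.25] / (σ√T) = (0.1335 + 0.0685) / 0.4025 = 0.5020 ≈ 0.50
√T = √1.25 = 1.1180
φ(d₁) = φ(0.50) = 0.3521
exp(−qT) = exp(−0.048·1.25) = 0.9418
vega = S·exp(−qT)·φ(d₁)·√T = 320·0.9418·0.3521·1.1180 = 118.6360
(Call and put vega coincide under Black-Scholes.)

118.64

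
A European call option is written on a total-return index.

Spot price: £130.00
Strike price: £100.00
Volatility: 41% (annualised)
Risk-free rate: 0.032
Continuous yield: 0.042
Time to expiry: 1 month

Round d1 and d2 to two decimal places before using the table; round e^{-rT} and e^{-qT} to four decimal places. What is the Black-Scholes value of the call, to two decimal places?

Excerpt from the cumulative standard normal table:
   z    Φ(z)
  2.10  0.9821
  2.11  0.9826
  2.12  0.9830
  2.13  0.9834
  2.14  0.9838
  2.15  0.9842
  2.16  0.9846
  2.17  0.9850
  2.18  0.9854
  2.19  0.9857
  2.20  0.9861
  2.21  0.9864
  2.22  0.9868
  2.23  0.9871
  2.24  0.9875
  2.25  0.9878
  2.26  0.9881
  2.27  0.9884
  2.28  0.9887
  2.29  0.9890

σ√T = 0.41·√0.08333 = 0.1184
d₁ = [ln(130/100) + (0.032 − 0.042 + 0.41²/2)·0.08333] / 0.1184 = [0.2624 + 0.0062] / 0.1184 = 2.2689 ≈ 2.27
d₂ = d₁ − σ√T = 2.2689 − 0.1184 = 2.1505 ≈ 2.15
exp(−qT) = exp(−0.042·0.08333) = 0.9965;  exp(−rT) = exp(−0.032·0.08333) = 0.9973
C = 130·0.9965·N(2.27) − 100·0.9973·N(2.15) = 130·0.9965·0.9884 − 100·0.9973·0.9842 = 128.0423 − 98.1543 = 29.8880

£29.89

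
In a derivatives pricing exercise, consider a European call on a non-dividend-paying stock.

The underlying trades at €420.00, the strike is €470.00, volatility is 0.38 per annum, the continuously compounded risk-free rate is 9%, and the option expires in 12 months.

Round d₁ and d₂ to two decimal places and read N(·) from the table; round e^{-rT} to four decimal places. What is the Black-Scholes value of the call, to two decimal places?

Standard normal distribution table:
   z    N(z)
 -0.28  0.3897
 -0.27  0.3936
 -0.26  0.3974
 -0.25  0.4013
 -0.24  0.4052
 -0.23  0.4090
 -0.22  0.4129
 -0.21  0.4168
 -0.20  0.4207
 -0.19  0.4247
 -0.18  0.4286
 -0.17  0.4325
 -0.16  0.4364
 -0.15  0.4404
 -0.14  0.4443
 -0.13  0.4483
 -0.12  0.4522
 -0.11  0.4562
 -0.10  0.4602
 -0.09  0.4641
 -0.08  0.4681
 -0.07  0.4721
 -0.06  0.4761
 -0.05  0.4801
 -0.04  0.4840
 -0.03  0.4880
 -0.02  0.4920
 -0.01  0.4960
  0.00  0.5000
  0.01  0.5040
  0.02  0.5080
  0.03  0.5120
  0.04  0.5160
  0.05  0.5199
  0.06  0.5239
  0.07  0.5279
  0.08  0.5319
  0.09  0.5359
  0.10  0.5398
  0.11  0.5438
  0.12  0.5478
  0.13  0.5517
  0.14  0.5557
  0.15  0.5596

σ√T = 0.38·√1 = 0.3800
d₁ = [ln(420/470) + (0.09 + 0.38²/2)·1] / 0.3800 = [-0.1125 + 0.1622] / 0.3800 = 0.1308 which rounds to 0.13
d₂ = d₁ − σ√T = 0.1308 − 0.3800 = -0.2492 which rounds to -0.25
e^(−rT) = e^(−0.09·1) = 0.9139
N(d₁) = N(0.13) = 0.5517;  N(d₂) = N(-0.25) = 0.4013
C = 420·0.5517 − 470·0.9139·0.4013 = 231.7140 − 172.3716 = 59.3424

€59.34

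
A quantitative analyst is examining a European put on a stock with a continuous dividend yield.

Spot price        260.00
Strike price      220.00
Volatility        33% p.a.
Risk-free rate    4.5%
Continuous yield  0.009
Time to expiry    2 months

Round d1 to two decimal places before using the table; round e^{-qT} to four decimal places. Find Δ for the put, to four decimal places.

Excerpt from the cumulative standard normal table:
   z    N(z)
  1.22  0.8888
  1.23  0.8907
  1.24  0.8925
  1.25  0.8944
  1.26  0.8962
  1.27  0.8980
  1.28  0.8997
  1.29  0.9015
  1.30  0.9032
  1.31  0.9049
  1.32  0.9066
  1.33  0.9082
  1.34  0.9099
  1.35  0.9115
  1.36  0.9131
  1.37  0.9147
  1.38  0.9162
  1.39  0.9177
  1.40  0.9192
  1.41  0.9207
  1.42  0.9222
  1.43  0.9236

σ√T = 0.33 × 0.4082 = 0.1347
ln(S/K) + (r − q + σ²/2)T = ln(260/220) + (0.045 − 0.009 + 0.33²/2)·0.1667 = 0.1671 + 0.0151 = 0.1821
d₁ = 0.1821 / 0.1347 = 1.3519 → 1.35
N(d₁) = N(1.35) = 0.9115
Δ_put = e^(−qT)·(N(d₁) − 1) = 0.9985·(0.9115 − 1) = -0.0884

-0.0884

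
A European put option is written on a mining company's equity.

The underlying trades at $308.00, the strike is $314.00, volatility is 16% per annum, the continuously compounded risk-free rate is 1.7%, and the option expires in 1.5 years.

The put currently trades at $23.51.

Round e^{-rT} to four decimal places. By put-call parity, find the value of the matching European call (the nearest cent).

exp(−rT) = exp(−0.017·1.5) = 0.9748
Put-call parity: C − P = S − K·e^(−rT) = 308 − 314·0.9748 = 308 − 306.0872 = 1.9128
C = P + (C − P) = 23.51 + (1.9128) = 25.4228

$25.42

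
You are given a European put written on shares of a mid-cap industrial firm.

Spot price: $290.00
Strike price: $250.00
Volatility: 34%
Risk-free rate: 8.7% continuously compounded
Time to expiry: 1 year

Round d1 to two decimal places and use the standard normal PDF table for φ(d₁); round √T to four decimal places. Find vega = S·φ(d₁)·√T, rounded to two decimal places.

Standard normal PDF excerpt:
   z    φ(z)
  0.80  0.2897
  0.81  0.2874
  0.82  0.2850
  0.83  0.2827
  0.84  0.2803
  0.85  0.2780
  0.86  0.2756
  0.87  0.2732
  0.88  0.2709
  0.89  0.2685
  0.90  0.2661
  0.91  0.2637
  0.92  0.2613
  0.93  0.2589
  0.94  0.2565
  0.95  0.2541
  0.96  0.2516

79.92

σ√T = 0.34 × 1.0000 = 0.3400
d₁ = [ln(290/250) + (0.087 + 0.34²/2)·1] / 0.3400 = [0.1484 + 0.1448] / 0.3400 = 0.8624 which rounds to 0.86
√T = √1 = 1.0000
φ(d₁) = φ(0.86) = 0.2756
vega = S·φ(d₁)·√T = 290·0.2756·1.0000 = 79.9240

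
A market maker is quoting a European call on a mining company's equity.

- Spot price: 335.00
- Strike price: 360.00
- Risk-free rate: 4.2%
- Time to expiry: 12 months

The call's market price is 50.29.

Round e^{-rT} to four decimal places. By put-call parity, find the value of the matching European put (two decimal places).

e^(−rT) = e^(−0.042·1) = 0.9589
Put-call parity: C − P = S − K·e^(−rT) = 335 − 360·0.9589 = 335 − 345.2040 = -10.2040
P = C − (C − P) = 50.29 − (-10.2040) = 60.4940

60.49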